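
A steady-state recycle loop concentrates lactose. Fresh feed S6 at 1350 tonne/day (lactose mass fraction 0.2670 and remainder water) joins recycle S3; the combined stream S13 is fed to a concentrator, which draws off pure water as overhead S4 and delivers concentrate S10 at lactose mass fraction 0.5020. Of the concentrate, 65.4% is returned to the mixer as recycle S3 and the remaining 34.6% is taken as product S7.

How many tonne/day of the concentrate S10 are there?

Overall lactose balance (none leaves overhead): lactose in fresh feed = lactose in product, i.e. 1350×0.267 = (1−0.654)·S10·0.502.
S10 = 360.45/(0.502×0.346) = 2075.2 tonne/day.

2075 tonne/day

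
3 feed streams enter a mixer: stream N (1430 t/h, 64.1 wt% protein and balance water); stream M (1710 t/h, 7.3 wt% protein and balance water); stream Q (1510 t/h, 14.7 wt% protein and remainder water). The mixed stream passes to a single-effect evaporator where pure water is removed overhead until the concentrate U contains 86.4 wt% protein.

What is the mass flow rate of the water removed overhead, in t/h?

protein entering = 1430×0.641 + 1710×0.073 + 1510×0.147 = 1263.4 t/h.
All protein reports to U, so U = 1263.4/0.864 = 1462.3 t/h.
Total feed = 4650 t/h; overhead = 4650 − 1462.3 = 3187.7 t/h.

3188 t/h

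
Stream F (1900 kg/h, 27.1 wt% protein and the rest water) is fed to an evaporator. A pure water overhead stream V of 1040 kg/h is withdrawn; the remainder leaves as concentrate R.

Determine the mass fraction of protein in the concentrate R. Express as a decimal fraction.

protein is not removed: 1900×0.271 = 514.9 kg/h of protein enters R.
Concentrate = 1900 − 1040 = 860 kg/h.
Mass fraction = 514.9/860 = 0.599.

0.599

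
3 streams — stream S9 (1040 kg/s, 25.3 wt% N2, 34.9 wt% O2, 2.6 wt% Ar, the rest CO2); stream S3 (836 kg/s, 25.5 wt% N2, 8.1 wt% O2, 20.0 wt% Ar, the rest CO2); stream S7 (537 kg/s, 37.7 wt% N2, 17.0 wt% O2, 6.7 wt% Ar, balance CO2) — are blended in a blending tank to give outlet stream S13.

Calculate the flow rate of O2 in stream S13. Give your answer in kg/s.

O2 out = O2 in = 1040×0.349 + 836×0.081 + 537×0.170 = 521.97 kg/s.

522 kg/s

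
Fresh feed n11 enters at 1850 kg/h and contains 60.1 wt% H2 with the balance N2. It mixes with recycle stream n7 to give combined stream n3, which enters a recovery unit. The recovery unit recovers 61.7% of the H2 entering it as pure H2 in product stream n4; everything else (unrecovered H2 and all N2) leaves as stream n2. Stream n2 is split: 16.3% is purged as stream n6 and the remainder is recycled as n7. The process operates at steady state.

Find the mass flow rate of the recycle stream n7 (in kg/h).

N2 enters only via n11 and leaves only via the purge: 1850×0.399 = 0.163×(N2 in n2), and the recovery unit passes all N2, so N2 in n3 = N2 in n2 = 4528.5 kg/h.
H2 in n3: m_A = 1850×0.601 + (1−0.163)·(1−0.617)·m_A, so m_A = 1111.8/0.6794 = 1636.4 kg/h.
n2 = (1−0.617)×1636.4 + 4528.5 = 5155.3 kg/h.
Recycle n7 = (1−0.163)×5155.3 = 4315 kg/h.

4315 kg/h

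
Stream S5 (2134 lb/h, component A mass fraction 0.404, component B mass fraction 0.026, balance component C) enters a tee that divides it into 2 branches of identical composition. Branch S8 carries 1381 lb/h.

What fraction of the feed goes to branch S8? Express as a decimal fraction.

0.647

Fraction to S8 = 1381/2134 = 0.6471.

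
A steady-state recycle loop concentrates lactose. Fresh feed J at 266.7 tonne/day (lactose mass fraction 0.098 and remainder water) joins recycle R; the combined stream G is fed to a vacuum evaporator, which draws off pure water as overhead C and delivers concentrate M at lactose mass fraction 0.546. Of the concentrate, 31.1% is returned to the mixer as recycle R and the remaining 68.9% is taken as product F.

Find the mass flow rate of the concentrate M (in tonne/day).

69.48 tonne/day

Overall lactose balance (none leaves overhead): lactose in fresh feed = lactose in product, i.e. 266.7×0.098 = (1−0.311)·M·0.546.
M = 26.137/(0.546×0.689) = 69.476 tonne/day.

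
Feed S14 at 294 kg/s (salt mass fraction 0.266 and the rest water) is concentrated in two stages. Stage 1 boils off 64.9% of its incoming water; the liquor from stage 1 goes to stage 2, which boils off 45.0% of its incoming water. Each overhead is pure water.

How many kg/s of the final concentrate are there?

water in feed = 294×0.734 = 215.8 kg/s.
After stage 1: water left = (1−0.649)×215.8 = 75.744; stream total = 153.95 kg/s.
After stage 2: water left = (1−0.450)×75.744 = 41.659; final concentrate = 119.86 kg/s.

119.9 kg/s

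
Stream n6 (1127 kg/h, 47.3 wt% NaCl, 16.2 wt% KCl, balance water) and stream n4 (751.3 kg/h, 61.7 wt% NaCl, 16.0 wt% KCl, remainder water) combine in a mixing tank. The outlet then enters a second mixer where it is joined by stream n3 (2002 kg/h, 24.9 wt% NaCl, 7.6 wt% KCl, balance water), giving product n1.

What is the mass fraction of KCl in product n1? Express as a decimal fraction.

0.117

Overall, product flow = 3880.3 kg/h.
KCl in = 1127×0.162 + 751.3×0.160 + 2002×0.076 = 454.93 kg/h.
KCl fraction in n1 = 0.117.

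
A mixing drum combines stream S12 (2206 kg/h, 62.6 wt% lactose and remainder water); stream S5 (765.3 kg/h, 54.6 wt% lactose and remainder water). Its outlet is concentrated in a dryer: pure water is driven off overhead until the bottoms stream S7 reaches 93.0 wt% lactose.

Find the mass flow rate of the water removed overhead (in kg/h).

lactose entering = 2206×0.626 + 765.3×0.546 = 1798.8 kg/h.
All lactose reports to S7, so S7 = 1798.8/0.930 = 1934.2 kg/h.
Total feed = 2971.3 kg/h; overhead = 2971.3 − 1934.2 = 1037.1 kg/h.

1037 kg/h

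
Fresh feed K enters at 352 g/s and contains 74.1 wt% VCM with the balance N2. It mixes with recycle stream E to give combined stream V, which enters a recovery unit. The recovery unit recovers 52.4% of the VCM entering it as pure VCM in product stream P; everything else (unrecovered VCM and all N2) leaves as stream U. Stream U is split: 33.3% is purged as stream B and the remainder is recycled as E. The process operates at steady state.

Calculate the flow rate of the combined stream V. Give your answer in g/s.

N2 enters only via K and leaves only via the purge: 352×0.259 = 0.333×(N2 in U), and the recovery unit passes all N2, so N2 in V = N2 in U = 273.78 g/s.
VCM in V: m_A = 352×0.741 + (1−0.333)·(1−0.524)·m_A, so m_A = 260.83/0.6825 = 382.17 g/s.
V = 382.17 + 273.78 = 655.94 g/s.

655.9 g/s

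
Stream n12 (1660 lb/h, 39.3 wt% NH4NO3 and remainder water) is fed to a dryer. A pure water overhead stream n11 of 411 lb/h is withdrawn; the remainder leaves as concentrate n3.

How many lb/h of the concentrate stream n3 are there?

1249 lb/h

Concentrate = 1660 − 411 = 1249 lb/h.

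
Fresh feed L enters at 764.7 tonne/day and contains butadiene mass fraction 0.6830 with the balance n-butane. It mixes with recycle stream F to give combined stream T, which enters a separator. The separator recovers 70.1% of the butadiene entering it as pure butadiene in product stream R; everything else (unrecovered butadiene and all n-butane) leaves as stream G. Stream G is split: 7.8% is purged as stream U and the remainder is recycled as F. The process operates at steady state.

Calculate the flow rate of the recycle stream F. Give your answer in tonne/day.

n-butane enters only via L and leaves only via the purge: 764.7×0.317 = 0.078×(n-butane in G), and the separator passes all n-butane, so n-butane in T = n-butane in G = 3107.8 tonne/day.
butadiene in T: m_A = 764.7×0.683 + (1−0.078)·(1−0.701)·m_A, so m_A = 522.29/0.7243 = 721.07 tonne/day.
G = (1−0.701)×721.07 + 3107.8 = 3323.4 tonne/day.
Recycle F = (1−0.078)×3323.4 = 3064.2 tonne/day.

3064 tonne/day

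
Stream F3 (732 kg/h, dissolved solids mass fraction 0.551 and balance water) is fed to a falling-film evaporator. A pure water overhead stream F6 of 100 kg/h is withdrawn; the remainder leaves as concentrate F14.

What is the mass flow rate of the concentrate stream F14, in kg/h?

Concentrate = 732 − 100 = 632 kg/h.

632 kg/h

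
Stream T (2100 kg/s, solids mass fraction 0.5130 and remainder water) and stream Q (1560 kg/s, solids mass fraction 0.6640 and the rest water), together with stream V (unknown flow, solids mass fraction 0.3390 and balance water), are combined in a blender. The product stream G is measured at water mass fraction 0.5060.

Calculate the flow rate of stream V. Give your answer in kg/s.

Let V be the unknown flow. Total out = 3660 + V.
water balance: 1546.9 + 0.661·V = 0.506·(3660 + V)
(0.661 − 0.506)·V = 0.506×3660 − 1546.9 = 305.1
V = 305.1 / 0.155 = 1968.4 kg/s

1968 kg/s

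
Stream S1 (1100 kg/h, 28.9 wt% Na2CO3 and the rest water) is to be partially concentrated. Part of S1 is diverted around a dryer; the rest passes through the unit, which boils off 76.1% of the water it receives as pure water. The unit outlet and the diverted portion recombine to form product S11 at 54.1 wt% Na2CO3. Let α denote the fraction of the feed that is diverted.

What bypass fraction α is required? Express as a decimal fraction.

All 1100×0.289 = 317.9 kg/h of Na2CO3 reaches S11, so S11 = 317.9/0.541 = 587.62 kg/h and vapour = 512.38 kg/h.
The evaporator receives (1−α)·1100 of feed at 0.711 water and removes 0.761 of that water:
0.761×0.711×(1−α)×1100 = 512.38
(1−α) = 512.38/595.18 = 0.8609;  α = 0.1391.

0.139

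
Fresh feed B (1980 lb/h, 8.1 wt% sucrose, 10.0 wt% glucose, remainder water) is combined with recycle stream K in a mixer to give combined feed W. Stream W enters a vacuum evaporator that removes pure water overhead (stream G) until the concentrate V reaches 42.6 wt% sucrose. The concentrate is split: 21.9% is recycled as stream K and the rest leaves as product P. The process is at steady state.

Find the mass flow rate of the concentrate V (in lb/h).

482 lb/h

Overall sucrose balance (none leaves overhead): sucrose in fresh feed = sucrose in product, i.e. 1980×0.081 = (1−0.219)·V·0.426.
V = 160.38/(0.426×0.781) = 482.05 lb/h.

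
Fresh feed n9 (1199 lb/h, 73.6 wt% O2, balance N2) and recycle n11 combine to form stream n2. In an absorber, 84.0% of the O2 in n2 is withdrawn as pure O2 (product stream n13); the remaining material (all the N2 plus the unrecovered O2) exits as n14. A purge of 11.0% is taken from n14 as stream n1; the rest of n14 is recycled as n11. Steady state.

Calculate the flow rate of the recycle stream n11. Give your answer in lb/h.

N2 enters only via n9 and leaves only via the purge: 1199×0.264 = 0.110×(N2 in n14), and the absorber passes all N2, so N2 in n2 = N2 in n14 = 2877.6 lb/h.
O2 in n2: m_A = 1199×0.736 + (1−0.110)·(1−0.840)·m_A, so m_A = 882.46/0.8576 = 1029 lb/h.
n14 = (1−0.840)×1029 + 2877.6 = 3042.2 lb/h.
Recycle n11 = (1−0.110)×3042.2 = 2707.6 lb/h.

2708 lb/h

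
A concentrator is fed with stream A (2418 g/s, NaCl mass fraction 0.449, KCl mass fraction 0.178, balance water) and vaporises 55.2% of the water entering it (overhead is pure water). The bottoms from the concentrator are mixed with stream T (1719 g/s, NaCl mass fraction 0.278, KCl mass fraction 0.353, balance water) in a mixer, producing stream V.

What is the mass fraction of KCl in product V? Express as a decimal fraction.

Vapour removed = 0.552×0.373×2418 = 497.86 g/s; concentrate = 1920.1 g/s.
KCl reaching the mixer = 430.4 (from concentrate) + 1719×0.353 = 1037.2 g/s.
Product flow = 1920.1 + 1719 = 3639.1 g/s; KCl fraction = 0.285.

0.285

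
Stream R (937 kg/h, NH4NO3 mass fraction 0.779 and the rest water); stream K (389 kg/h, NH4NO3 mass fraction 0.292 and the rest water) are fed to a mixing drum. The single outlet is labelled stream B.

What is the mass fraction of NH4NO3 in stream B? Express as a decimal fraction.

0.636

Total flow out = 937 + 389 = 1326 kg/h.
NH4NO3 in = 937×0.779 + 389×0.292 = 843.51 kg/h.
NH4NO3 mass fraction in B = 843.51/1326 = 0.636.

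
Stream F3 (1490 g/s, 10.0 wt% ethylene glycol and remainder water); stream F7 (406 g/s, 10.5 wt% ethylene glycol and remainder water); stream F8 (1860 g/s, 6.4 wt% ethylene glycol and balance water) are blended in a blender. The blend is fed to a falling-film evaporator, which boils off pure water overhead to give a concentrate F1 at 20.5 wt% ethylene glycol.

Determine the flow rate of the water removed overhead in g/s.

ethylene glycol entering = 1490×0.100 + 406×0.105 + 1860×0.064 = 310.67 g/s.
All ethylene glycol reports to F1, so F1 = 310.67/0.205 = 1515.5 g/s.
Total feed = 3756 g/s; overhead = 3756 − 1515.5 = 2240.5 g/s.

2241 g/s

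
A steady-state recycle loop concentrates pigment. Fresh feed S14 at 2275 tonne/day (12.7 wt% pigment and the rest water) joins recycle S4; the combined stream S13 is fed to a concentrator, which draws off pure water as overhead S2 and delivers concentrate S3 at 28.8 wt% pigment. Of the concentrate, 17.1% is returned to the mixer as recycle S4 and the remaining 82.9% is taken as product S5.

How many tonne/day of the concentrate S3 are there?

Overall pigment balance (none leaves overhead): pigment in fresh feed = pigment in product, i.e. 2275×0.127 = (1−0.171)·S3·0.288.
S3 = 288.93/(0.288×0.829) = 1210.1 tonne/day.

1210 tonne/day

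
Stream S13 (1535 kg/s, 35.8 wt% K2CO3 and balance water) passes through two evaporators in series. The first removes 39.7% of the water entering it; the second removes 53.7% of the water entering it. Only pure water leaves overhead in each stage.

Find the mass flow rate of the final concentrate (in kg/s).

824.7 kg/s

water in feed = 1535×0.642 = 985.47 kg/s.
After stage 1: water left = (1−0.397)×985.47 = 594.24; stream total = 1143.8 kg/s.
After stage 2: water left = (1−0.537)×594.24 = 275.13; final concentrate = 824.66 kg/s.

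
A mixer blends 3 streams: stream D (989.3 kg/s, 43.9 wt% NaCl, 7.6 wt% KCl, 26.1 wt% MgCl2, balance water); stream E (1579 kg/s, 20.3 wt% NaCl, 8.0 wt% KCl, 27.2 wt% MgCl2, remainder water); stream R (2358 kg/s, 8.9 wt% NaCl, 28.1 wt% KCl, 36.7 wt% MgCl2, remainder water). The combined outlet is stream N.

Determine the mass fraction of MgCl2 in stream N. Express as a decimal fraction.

0.315

Total flow out = 989.3 + 1579 + 2358 = 4926.3 kg/s.
MgCl2 in = 989.3×0.261 + 1579×0.272 + 2358×0.367 = 1553.1 kg/s.
MgCl2 mass fraction in N = 1553.1/4926.3 = 0.315.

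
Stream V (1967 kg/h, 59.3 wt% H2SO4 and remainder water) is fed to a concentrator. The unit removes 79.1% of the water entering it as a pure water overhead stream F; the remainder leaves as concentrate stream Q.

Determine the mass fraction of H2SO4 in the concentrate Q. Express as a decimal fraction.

H2SO4 is not removed: 1967×0.593 = 1166.4 kg/h of H2SO4 enters Q.
water entering = 1967×0.407 = 800.57 kg/h; overhead removed = 0.791×800.57 = 633.25 kg/h.
Concentrate = 1967 − 633.25 = 1333.7 kg/h.
Mass fraction = 1166.4/1333.7 = 0.8746.

0.8746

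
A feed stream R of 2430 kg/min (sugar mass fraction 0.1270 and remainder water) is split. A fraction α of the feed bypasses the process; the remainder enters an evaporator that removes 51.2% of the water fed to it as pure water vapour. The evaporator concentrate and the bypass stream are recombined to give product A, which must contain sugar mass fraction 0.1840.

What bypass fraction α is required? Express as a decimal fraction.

0.307

All 2430×0.127 = 308.61 kg/min of sugar reaches A, so A = 308.61/0.184 = 1677.2 kg/min and vapour = 752.77 kg/min.
The evaporator receives (1−α)·2430 of feed at 0.873 water and removes 0.512 of that water:
0.512×0.873×(1−α)×2430 = 752.77
(1−α) = 752.77/1086.2 = 0.6931;  α = 0.3069.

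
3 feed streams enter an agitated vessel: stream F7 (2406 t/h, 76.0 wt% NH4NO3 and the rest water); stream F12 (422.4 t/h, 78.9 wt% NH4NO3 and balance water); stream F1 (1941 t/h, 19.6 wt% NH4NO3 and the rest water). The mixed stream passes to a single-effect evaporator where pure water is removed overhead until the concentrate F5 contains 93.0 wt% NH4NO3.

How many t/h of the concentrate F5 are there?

NH4NO3 entering = 2406×0.760 + 422.4×0.789 + 1941×0.196 = 2542.3 t/h.
All NH4NO3 reports to F5, so F5 = 2542.3/0.930 = 2733.6 t/h.

2734 t/h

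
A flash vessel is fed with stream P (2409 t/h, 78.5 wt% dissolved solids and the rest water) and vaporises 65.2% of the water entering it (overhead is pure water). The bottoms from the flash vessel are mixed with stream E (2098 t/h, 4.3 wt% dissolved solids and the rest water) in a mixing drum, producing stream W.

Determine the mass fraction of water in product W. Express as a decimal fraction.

Vapour removed = 0.652×0.215×2409 = 337.69 t/h; concentrate = 2071.3 t/h.
water reaching the mixer = 180.24 (from concentrate) + 2098×0.957 = 2188 t/h.
Product flow = 2071.3 + 2098 = 4169.3 t/h; water fraction = 0.5248.

0.5248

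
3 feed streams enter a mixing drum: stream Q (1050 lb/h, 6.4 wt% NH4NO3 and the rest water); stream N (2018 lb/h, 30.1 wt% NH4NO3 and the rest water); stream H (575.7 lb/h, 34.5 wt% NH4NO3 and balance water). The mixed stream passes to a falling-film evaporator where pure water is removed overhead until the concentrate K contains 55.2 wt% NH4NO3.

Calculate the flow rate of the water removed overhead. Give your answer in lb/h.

2062 lb/h

NH4NO3 entering = 1050×0.064 + 2018×0.301 + 575.7×0.345 = 873.23 lb/h.
All NH4NO3 reports to K, so K = 873.23/0.552 = 1581.9 lb/h.
Total feed = 3643.7 lb/h; overhead = 3643.7 − 1581.9 = 2061.8 lb/h.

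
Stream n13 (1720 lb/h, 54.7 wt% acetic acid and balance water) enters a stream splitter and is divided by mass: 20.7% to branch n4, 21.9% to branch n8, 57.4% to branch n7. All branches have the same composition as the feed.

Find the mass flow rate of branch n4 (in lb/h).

356 lb/h

Branch n4 flow = 0.207×1720 = 356.04 lb/h.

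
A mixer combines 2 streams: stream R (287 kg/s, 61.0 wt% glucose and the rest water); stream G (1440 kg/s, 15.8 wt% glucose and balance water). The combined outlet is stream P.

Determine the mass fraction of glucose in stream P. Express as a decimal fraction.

Total flow out = 287 + 1440 = 1727 kg/s.
glucose in = 287×0.610 + 1440×0.158 = 402.59 kg/s.
glucose mass fraction in P = 402.59/1727 = 0.2331.

0.2331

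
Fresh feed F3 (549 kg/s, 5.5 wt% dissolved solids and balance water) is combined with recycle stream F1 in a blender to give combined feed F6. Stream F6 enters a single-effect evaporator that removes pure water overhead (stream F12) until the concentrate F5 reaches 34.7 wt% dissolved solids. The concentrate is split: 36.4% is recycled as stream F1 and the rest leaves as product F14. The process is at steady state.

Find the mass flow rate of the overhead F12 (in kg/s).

462 kg/s

Overall dissolved solids balance (none leaves overhead): dissolved solids in fresh feed = dissolved solids in product, i.e. 549×0.055 = (1−0.364)·F5·0.347.
F5 = 30.195/(0.347×0.636) = 136.82 kg/s.
Recycle F1 = 0.364×136.82 = 49.802 kg/s.
Combined feed F6 = 549 + 49.802 = 598.8 kg/s.
Overhead F12 = F6 − F5 = 598.8 − 136.82 = 461.98 kg/s.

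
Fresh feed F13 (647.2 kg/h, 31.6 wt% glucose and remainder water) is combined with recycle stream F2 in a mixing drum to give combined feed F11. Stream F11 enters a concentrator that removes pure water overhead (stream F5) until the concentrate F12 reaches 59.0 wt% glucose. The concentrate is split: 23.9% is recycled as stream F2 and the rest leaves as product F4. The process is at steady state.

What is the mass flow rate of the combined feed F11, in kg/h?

756.1 kg/h

Overall glucose balance (none leaves overhead): glucose in fresh feed = glucose in product, i.e. 647.2×0.316 = (1−0.239)·F12·0.590.
F12 = 204.52/(0.590×0.761) = 455.5 kg/h.
Recycle F2 = 0.239×455.5 = 108.86 kg/h.
Combined feed F11 = 647.2 + 108.86 = 756.06 kg/h.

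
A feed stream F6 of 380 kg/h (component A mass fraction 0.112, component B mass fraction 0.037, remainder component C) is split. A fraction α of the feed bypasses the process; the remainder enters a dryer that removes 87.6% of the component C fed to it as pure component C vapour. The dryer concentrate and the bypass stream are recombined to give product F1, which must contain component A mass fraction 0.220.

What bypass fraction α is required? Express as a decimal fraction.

All 380×0.112 = 42.56 kg/h of component A reaches F1, so F1 = 42.56/0.220 = 193.45 kg/h and vapour = 186.55 kg/h.
The evaporator receives (1−α)·380 of feed at 0.851 component C and removes 0.876 of that component C:
0.876×0.851×(1−α)×380 = 186.55
(1−α) = 186.55/283.28 = 0.6585;  α = 0.3415.

0.341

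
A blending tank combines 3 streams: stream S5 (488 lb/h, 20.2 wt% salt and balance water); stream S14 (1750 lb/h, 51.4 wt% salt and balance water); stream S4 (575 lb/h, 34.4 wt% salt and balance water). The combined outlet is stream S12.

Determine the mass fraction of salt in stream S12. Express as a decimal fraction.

0.425

Total flow out = 488 + 1750 + 575 = 2813 lb/h.
salt in = 488×0.202 + 1750×0.514 + 575×0.344 = 1195.9 lb/h.
salt mass fraction in S12 = 1195.9/2813 = 0.425.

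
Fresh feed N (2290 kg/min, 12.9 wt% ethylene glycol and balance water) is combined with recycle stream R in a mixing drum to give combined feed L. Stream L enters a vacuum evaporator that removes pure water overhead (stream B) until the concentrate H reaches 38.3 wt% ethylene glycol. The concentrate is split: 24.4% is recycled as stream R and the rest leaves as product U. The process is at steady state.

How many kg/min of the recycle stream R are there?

Overall ethylene glycol balance (none leaves overhead): ethylene glycol in fresh feed = ethylene glycol in product, i.e. 2290×0.129 = (1−0.244)·H·0.383.
H = 295.41/(0.383×0.756) = 1020.2 kg/min.
Recycle R = 0.244×1020.2 = 248.94 kg/min.

248.9 kg/min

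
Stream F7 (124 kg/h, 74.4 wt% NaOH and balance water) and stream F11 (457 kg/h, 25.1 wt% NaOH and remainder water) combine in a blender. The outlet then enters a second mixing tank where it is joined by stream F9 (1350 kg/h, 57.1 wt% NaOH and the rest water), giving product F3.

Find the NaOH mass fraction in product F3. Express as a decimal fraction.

Overall, product flow = 1931 kg/h.
NaOH in = 124×0.744 + 457×0.251 + 1350×0.571 = 977.81 kg/h.
NaOH fraction in F3 = 0.506.

0.506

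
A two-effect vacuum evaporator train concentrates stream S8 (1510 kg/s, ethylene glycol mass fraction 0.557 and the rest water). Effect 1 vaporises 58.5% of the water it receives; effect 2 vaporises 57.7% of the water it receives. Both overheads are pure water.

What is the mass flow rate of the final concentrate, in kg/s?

958.5 kg/s

water in feed = 1510×0.443 = 668.93 kg/s.
After stage 1: water left = (1−0.585)×668.93 = 277.61; stream total = 1118.7 kg/s.
After stage 2: water left = (1−0.577)×277.61 = 117.43; final concentrate = 958.5 kg/s.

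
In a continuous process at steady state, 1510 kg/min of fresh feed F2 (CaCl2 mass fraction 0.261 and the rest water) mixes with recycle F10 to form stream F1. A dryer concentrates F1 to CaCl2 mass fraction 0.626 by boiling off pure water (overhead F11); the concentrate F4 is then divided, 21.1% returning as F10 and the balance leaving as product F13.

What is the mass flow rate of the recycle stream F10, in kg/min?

Overall CaCl2 balance (none leaves overhead): CaCl2 in fresh feed = CaCl2 in product, i.e. 1510×0.261 = (1−0.211)·F4·0.626.
F4 = 394.11/(0.626×0.789) = 797.93 kg/min.
Recycle F10 = 0.211×797.93 = 168.36 kg/min.

168.4 kg/min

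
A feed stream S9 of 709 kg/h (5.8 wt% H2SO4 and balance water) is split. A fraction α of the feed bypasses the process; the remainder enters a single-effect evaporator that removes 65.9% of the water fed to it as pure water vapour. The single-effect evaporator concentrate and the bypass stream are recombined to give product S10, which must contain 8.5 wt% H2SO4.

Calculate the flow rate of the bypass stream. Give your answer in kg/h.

346.2 kg/h

All 709×0.058 = 41.122 kg/h of H2SO4 reaches S10, so S10 = 41.122/0.085 = 483.79 kg/h and vapour = 225.21 kg/h.
The evaporator receives (1−α)·709 of feed at 0.942 water and removes 0.659 of that water:
0.659×0.942×(1−α)×709 = 225.21
(1−α) = 225.21/440.13 = 0.5117;  α = 0.4883.
Bypass flow = 0.4883×709 = 346.21 kg/h.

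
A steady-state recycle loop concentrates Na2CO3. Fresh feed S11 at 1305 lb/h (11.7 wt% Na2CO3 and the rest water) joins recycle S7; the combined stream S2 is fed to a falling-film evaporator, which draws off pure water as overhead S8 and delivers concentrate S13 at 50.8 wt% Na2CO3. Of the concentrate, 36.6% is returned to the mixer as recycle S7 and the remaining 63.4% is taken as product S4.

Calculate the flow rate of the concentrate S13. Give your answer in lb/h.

Overall Na2CO3 balance (none leaves overhead): Na2CO3 in fresh feed = Na2CO3 in product, i.e. 1305×0.117 = (1−0.366)·S13·0.508.
S13 = 152.69/(0.508×0.634) = 474.07 lb/h.

474.1 lb/h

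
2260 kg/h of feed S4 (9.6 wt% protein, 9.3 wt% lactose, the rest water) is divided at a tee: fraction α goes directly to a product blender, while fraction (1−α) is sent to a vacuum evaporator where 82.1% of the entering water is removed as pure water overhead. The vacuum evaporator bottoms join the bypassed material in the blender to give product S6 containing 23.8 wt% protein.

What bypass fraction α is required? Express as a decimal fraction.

All 2260×0.096 = 216.96 kg/h of protein reaches S6, so S6 = 216.96/0.238 = 911.6 kg/h and vapour = 1348.4 kg/h.
The evaporator receives (1−α)·2260 of feed at 0.811 water and removes 0.821 of that water:
0.821×0.811×(1−α)×2260 = 1348.4
(1−α) = 1348.4/1504.8 = 0.8961;  α = 0.1039.

0.104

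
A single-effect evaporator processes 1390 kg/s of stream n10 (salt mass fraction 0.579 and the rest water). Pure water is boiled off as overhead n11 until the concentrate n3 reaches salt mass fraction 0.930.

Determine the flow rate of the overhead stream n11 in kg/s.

524.6 kg/s

salt is conserved: 1390×0.579 = 804.81 kg/s all reports to the concentrate.
Concentrate = 804.81/(target fraction) = 865.39 kg/s.
Overhead = 1390 − 865.39 = 524.61 kg/s.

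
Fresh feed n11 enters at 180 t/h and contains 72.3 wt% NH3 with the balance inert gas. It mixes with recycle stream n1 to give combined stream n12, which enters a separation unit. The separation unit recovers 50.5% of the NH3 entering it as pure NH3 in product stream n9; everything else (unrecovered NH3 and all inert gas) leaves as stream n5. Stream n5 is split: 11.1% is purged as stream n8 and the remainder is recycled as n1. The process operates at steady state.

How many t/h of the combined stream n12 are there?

inert gas enters only via n11 and leaves only via the purge: 180×0.277 = 0.111×(inert gas in n5), and the separation unit passes all inert gas, so inert gas in n12 = inert gas in n5 = 449.19 t/h.
NH3 in n12: m_A = 180×0.723 + (1−0.111)·(1−0.505)·m_A, so m_A = 130.14/0.5599 = 232.42 t/h.
n12 = 232.42 + 449.19 = 681.6 t/h.

681.6 t/h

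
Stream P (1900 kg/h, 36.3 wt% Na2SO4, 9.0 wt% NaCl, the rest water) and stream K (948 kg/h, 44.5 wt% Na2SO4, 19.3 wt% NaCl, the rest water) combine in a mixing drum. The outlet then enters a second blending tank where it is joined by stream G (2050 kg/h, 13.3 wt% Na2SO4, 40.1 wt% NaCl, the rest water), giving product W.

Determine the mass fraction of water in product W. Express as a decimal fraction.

0.477

Overall, product flow = 4898 kg/h.
water in = 1900×0.547 + 948×0.362 + 2050×0.466 = 2337.8 kg/h.
water fraction in W = 0.477.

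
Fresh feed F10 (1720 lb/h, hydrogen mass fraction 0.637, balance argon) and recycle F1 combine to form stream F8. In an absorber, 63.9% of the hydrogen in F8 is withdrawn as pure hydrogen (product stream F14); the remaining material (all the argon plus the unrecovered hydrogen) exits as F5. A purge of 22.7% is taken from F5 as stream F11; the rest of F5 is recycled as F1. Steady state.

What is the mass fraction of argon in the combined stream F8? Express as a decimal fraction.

argon enters only via F10 and leaves only via the purge: 1720×0.363 = 0.227×(argon in F5), and the absorber passes all argon, so argon in F8 = argon in F5 = 2750.5 lb/h.
hydrogen in F8: m_A = 1720×0.637 + (1−0.227)·(1−0.639)·m_A, so m_A = 1095.6/0.7209 = 1519.7 lb/h.
F8 = 1519.7 + 2750.5 = 4270.2 lb/h.
argon fraction in F8 = 2750.5/4270.2 = 0.644.

0.644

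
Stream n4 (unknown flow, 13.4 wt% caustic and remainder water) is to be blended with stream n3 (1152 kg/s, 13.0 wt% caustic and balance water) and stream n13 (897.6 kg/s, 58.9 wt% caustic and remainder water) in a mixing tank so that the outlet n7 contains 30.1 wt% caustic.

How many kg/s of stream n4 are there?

Let n4 be the unknown flow. Total out = 2049.6 + n4.
caustic balance: 678.45 + 0.134·n4 = 0.301·(2049.6 + n4)
(0.134 − 0.301)·n4 = 0.301×2049.6 − 678.45 = -61.517
n4 = -61.517 / -0.167 = 368.36 kg/s

368.4 kg/s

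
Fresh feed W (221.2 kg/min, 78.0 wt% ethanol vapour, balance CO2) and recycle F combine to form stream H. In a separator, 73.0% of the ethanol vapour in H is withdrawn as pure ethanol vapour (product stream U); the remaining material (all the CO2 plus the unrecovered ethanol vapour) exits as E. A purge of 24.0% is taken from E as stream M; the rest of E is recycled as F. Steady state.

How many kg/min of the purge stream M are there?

CO2 enters only via W and leaves only via the purge: 221.2×0.220 = 0.240×(CO2 in E), and the separator passes all CO2, so CO2 in H = CO2 in E = 202.77 kg/min.
ethanol vapour in H: m_A = 221.2×0.780 + (1−0.240)·(1−0.730)·m_A, so m_A = 172.54/0.7948 = 217.08 kg/min.
E = (1−0.730)×217.08 + 202.77 = 261.38 kg/min.
Purge M = 0.240×261.38 = 62.731 kg/min.

62.73 kg/min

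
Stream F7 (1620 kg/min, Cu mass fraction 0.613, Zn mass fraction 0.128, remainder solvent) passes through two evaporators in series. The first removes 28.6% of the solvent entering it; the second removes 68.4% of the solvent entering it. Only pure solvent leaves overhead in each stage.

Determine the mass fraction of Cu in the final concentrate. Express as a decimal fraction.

solvent in feed = 1620×0.259 = 419.58 kg/min.
After stage 1: solvent left = (1−0.286)×419.58 = 299.58; stream total = 1500 kg/min.
After stage 2: solvent left = (1−0.684)×299.58 = 94.667; final concentrate = 1295.1 kg/min.
Cu fraction = 993.06/1295.1 = 0.767.

0.767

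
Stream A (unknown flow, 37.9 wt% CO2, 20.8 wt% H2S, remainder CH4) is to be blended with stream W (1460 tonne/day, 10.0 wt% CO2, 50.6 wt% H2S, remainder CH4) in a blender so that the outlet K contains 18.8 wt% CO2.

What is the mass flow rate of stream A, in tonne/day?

672.7 tonne/day

Let A be the unknown flow. Total out = 1460 + A.
CO2 balance: 146 + 0.379·A = 0.188·(1460 + A)
(0.379 − 0.188)·A = 0.188×1460 − 146 = 128.48
A = 128.48 / 0.191 = 672.67 tonne/day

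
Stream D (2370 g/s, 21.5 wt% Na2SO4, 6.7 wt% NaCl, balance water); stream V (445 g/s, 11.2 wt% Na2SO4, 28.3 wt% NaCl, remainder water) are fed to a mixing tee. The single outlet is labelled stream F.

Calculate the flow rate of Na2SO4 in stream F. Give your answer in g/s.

Na2SO4 out = Na2SO4 in = 2370×0.215 + 445×0.112 = 559.39 g/s.

559.4 g/s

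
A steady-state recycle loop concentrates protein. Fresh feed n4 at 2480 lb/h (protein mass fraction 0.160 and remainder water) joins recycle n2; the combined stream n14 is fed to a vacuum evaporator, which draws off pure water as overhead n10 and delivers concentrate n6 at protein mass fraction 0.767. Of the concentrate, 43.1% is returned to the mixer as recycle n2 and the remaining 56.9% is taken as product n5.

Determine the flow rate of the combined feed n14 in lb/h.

Overall protein balance (none leaves overhead): protein in fresh feed = protein in product, i.e. 2480×0.160 = (1−0.431)·n6·0.767.
n6 = 396.8/(0.767×0.569) = 909.21 lb/h.
Recycle n2 = 0.431×909.21 = 391.87 lb/h.
Combined feed n14 = 2480 + 391.87 = 2871.9 lb/h.

2872 lb/h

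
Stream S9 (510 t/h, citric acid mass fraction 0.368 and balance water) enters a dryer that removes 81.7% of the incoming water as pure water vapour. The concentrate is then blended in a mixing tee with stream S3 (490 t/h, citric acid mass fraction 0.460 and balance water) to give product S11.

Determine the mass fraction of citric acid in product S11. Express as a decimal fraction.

0.561

Vapour removed = 0.817×0.632×510 = 263.34 t/h; concentrate = 246.66 t/h.
citric acid reaching the mixer = 187.68 (from concentrate) + 490×0.460 = 413.08 t/h.
Product flow = 246.66 + 490 = 736.66 t/h; citric acid fraction = 0.561.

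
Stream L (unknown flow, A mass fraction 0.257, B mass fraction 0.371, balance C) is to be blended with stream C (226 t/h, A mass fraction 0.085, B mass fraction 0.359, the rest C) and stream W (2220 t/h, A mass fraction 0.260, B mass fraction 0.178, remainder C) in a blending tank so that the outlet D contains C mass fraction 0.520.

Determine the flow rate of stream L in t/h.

685 t/h

Let L be the unknown flow. Total out = 2446 + L.
C balance: 1373.3 + 0.372·L = 0.520·(2446 + L)
(0.372 − 0.520)·L = 0.520×2446 − 1373.3 = -101.38
L = -101.38 / -0.148 = 684.97 t/h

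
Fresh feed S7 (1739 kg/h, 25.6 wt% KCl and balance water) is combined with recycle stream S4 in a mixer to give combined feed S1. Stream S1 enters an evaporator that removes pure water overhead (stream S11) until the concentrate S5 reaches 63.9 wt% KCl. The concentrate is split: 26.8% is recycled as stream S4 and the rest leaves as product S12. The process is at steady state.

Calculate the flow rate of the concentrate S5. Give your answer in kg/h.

951.8 kg/h

Overall KCl balance (none leaves overhead): KCl in fresh feed = KCl in product, i.e. 1739×0.256 = (1−0.268)·S5·0.639.
S5 = 445.18/(0.639×0.732) = 951.76 kg/h.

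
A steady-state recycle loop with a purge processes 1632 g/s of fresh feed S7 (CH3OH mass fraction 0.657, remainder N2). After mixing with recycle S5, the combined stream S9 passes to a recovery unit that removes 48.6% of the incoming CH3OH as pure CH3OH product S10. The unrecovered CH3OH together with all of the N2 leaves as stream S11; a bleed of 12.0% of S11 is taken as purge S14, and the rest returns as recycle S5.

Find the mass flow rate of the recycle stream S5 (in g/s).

4991 g/s

N2 enters only via S7 and leaves only via the purge: 1632×0.343 = 0.120×(N2 in S11), and the recovery unit passes all N2, so N2 in S9 = N2 in S11 = 4664.8 g/s.
CH3OH in S9: m_A = 1632×0.657 + (1−0.120)·(1−0.486)·m_A, so m_A = 1072.2/0.5477 = 1957.8 g/s.
S11 = (1−0.486)×1957.8 + 4664.8 = 5671.1 g/s.
Recycle S5 = (1−0.120)×5671.1 = 4990.6 g/s.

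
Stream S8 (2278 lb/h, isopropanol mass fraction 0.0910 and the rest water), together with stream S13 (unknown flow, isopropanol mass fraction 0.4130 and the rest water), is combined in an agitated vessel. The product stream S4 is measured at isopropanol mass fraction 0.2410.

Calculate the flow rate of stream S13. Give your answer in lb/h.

Let S13 be the unknown flow. Total out = 2278 + S13.
isopropanol balance: 207.3 + 0.413·S13 = 0.241·(2278 + S13)
(0.413 − 0.241)·S13 = 0.241×2278 − 207.3 = 341.7
S13 = 341.7 / 0.172 = 1986.6 lb/h

1987 lb/h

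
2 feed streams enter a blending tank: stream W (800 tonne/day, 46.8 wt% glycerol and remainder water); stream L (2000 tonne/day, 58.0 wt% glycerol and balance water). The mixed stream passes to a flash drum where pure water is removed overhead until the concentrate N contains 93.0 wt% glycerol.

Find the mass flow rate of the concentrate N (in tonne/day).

glycerol entering = 800×0.468 + 2000×0.580 = 1534.4 tonne/day.
All glycerol reports to N, so N = 1534.4/0.930 = 1649.9 tonne/day.

1650 tonne/day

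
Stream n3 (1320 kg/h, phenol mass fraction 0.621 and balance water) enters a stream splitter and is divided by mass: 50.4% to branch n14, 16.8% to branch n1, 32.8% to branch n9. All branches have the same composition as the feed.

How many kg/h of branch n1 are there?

221.8 kg/h

Branch n1 flow = 0.168×1320 = 221.76 kg/h.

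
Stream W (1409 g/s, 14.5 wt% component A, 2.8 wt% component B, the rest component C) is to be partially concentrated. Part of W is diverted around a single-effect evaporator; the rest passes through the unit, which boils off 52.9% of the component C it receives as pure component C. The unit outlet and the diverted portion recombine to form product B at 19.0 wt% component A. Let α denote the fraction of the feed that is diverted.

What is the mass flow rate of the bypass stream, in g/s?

All 1409×0.145 = 204.3 g/s of component A reaches B, so B = 204.3/0.190 = 1075.3 g/s and vapour = 333.71 g/s.
The evaporator receives (1−α)·1409 of feed at 0.827 component C and removes 0.529 of that component C:
0.529×0.827×(1−α)×1409 = 333.71
(1−α) = 333.71/616.41 = 0.5414;  α = 0.4586.
Bypass flow = 0.4586×1409 = 646.2 g/s.

646.2 g/s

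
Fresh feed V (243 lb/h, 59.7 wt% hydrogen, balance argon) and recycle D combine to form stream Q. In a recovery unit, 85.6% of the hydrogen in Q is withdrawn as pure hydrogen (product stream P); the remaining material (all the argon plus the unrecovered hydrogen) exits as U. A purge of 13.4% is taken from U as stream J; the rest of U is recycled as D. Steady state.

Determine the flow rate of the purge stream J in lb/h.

argon enters only via V and leaves only via the purge: 243×0.403 = 0.134×(argon in U), and the recovery unit passes all argon, so argon in Q = argon in U = 730.81 lb/h.
hydrogen in Q: m_A = 243×0.597 + (1−0.134)·(1−0.856)·m_A, so m_A = 145.07/0.8753 = 165.74 lb/h.
U = (1−0.856)×165.74 + 730.81 = 754.68 lb/h.
Purge J = 0.134×754.68 = 101.13 lb/h.

101.1 lb/h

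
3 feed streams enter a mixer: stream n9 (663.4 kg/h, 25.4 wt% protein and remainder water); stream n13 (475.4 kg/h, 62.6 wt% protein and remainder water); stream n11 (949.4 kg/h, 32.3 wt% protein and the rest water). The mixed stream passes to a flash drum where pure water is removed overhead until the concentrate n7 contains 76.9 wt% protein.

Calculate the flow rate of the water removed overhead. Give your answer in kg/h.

1083 kg/h

protein entering = 663.4×0.254 + 475.4×0.626 + 949.4×0.323 = 772.76 kg/h.
All protein reports to n7, so n7 = 772.76/0.769 = 1004.9 kg/h.
Total feed = 2088.2 kg/h; overhead = 2088.2 − 1004.9 = 1083.3 kg/h.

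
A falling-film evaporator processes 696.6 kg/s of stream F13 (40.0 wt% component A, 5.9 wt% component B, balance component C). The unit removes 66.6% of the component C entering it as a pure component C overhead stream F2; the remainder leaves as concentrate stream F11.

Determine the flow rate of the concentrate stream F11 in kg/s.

component C entering = 696.6×0.541 = 376.86 kg/s; overhead removed = 0.666×376.86 = 250.99 kg/s.
Concentrate = 696.6 − 250.99 = 445.61 kg/s.

445.6 kg/s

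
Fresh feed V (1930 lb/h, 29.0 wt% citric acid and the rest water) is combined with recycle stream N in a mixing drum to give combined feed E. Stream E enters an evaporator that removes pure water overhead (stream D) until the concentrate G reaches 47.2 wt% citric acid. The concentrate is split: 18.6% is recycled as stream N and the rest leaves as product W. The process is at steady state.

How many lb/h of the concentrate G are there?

1457 lb/h

Overall citric acid balance (none leaves overhead): citric acid in fresh feed = citric acid in product, i.e. 1930×0.290 = (1−0.186)·G·0.472.
G = 559.7/(0.472×0.814) = 1456.8 lb/h.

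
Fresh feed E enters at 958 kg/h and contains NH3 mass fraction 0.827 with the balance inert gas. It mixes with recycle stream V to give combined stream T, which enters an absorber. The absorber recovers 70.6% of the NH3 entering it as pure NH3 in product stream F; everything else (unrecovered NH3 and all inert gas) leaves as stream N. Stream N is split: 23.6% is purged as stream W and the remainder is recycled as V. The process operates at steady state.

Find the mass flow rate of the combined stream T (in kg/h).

inert gas enters only via E and leaves only via the purge: 958×0.173 = 0.236×(inert gas in N), and the absorber passes all inert gas, so inert gas in T = inert gas in N = 702.26 kg/h.
NH3 in T: m_A = 958×0.827 + (1−0.236)·(1−0.706)·m_A, so m_A = 792.27/0.7754 = 1021.8 kg/h.
T = 1021.8 + 702.26 = 1724 kg/h.

1724 kg/h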